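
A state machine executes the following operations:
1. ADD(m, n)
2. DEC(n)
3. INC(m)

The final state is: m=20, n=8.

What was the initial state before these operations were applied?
m=10, n=9

Working backwards:
Final state: m=20, n=8
Before step 3 (INC(m)): m=19, n=8
Before step 2 (DEC(n)): m=19, n=9
Before step 1 (ADD(m, n)): m=10, n=9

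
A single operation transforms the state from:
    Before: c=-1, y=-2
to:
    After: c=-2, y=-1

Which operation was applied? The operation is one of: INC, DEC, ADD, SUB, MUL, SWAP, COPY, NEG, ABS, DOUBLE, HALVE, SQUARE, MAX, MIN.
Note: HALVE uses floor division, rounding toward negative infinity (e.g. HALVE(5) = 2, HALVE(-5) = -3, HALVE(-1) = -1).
SWAP(y, c)

Analyzing the change:
Before: c=-1, y=-2
After: c=-2, y=-1
Variable y changed from -2 to -1
Variable c changed from -1 to -2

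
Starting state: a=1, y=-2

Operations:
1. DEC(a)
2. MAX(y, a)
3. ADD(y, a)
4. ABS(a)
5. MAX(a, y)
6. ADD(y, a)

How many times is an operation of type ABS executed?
1

Counting ABS operations:
Step 4: ABS(a) ← ABS
Total: 1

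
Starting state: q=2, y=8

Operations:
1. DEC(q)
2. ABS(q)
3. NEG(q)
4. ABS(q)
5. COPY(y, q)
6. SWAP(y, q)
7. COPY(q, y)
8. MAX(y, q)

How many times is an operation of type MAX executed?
1

Counting MAX operations:
Step 8: MAX(y, q) ← MAX
Total: 1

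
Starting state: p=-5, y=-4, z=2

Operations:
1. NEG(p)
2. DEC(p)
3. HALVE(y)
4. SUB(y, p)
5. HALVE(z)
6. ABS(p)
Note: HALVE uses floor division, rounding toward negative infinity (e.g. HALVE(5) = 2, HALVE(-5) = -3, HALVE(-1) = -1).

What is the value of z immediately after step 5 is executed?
z = 1

Tracing z through execution:
Initial: z = 2
After step 1 (NEG(p)): z = 2
After step 2 (DEC(p)): z = 2
After step 3 (HALVE(y)): z = 2
After step 4 (SUB(y, p)): z = 2
After step 5 (HALVE(z)): z = 1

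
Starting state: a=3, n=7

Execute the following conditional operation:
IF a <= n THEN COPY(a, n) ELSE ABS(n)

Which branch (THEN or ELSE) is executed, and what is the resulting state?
Branch: THEN, Final state: a=7, n=7

Evaluating condition: a <= n
a = 3, n = 7
Condition is True, so THEN branch executes
After COPY(a, n): a=7, n=7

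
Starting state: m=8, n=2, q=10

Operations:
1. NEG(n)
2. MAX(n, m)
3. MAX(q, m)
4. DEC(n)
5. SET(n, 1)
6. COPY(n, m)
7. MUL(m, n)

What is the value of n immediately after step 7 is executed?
n = 8

Tracing n through execution:
Initial: n = 2
After step 1 (NEG(n)): n = -2
After step 2 (MAX(n, m)): n = 8
After step 3 (MAX(q, m)): n = 8
After step 4 (DEC(n)): n = 7
After step 5 (SET(n, 1)): n = 1
After step 6 (COPY(n, m)): n = 8
After step 7 (MUL(m, n)): n = 8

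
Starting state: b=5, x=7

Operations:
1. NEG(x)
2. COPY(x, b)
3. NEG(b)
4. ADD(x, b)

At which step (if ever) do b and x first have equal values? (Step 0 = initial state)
Step 2

b and x first become equal after step 2.

Comparing values at each step:
Initial: b=5, x=7
After step 1: b=5, x=-7
After step 2: b=5, x=5 ← equal!
After step 3: b=-5, x=5
After step 4: b=-5, x=0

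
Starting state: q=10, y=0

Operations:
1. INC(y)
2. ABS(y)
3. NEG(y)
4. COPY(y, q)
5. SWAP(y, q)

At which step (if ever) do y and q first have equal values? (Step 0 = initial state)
Step 4

y and q first become equal after step 4.

Comparing values at each step:
Initial: y=0, q=10
After step 1: y=1, q=10
After step 2: y=1, q=10
After step 3: y=-1, q=10
After step 4: y=10, q=10 ← equal!
After step 5: y=10, q=10 ← equal!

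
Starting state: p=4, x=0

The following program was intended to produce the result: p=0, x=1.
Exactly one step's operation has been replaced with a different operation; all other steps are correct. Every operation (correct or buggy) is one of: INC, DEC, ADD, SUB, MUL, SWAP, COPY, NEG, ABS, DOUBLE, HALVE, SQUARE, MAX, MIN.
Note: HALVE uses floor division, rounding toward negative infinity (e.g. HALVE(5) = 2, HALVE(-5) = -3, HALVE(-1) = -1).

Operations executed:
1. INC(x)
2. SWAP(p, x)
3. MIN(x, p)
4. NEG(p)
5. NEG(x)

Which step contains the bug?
Step 5

Trace with buggy code:
Initial: p=4, x=0
After step 1: p=4, x=1
After step 2: p=1, x=4
After step 3: p=1, x=1
After step 4: p=-1, x=1
After step 5: p=-1, x=-1
Actual final p=-1, x=-1 ≠ expected p=0, x=1.
Step 5 is the only position where a single-operation replacement can produce the expected result.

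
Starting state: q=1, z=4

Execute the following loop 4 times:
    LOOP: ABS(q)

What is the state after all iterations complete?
q=1, z=4

Iteration trace:
Start: q=1, z=4
After iteration 1: q=1, z=4
After iteration 2: q=1, z=4
After iteration 3: q=1, z=4
After iteration 4: q=1, z=4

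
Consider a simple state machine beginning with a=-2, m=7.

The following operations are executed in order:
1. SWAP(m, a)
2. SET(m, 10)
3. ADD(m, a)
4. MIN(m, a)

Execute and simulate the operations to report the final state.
{a: 7, m: 7}

Step-by-step execution:
Initial: a=-2, m=7
After step 1 (SWAP(m, a)): a=7, m=-2
After step 2 (SET(m, 10)): a=7, m=10
After step 3 (ADD(m, a)): a=7, m=17
After step 4 (MIN(m, a)): a=7, m=7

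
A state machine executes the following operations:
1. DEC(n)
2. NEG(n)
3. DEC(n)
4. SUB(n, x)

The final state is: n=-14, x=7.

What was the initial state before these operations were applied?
n=7, x=7

Working backwards:
Final state: n=-14, x=7
Before step 4 (SUB(n, x)): n=-7, x=7
Before step 3 (DEC(n)): n=-6, x=7
Before step 2 (NEG(n)): n=6, x=7
Before step 1 (DEC(n)): n=7, x=7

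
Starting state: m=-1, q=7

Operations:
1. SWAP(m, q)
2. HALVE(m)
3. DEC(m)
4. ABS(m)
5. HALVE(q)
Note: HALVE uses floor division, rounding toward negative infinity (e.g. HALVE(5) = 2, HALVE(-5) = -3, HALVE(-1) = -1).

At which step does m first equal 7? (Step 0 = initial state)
Step 1

Tracing m:
Initial: m = -1
After step 1: m = 7 ← first occurrence
After step 2: m = 3
After step 3: m = 2
After step 4: m = 2
After step 5: m = 2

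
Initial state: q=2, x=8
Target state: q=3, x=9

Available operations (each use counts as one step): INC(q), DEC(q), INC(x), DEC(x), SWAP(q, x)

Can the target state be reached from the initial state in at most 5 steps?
Yes

Path (2 steps): INC(q) → INC(x)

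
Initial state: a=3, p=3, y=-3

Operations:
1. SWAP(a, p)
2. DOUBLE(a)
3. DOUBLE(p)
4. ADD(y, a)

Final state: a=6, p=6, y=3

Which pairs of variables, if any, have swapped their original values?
None

Comparing initial and final values:
p: 3 → 6
y: -3 → 3
a: 3 → 6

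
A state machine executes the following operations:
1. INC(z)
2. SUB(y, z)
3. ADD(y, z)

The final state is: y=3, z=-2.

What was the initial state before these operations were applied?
y=3, z=-3

Working backwards:
Final state: y=3, z=-2
Before step 3 (ADD(y, z)): y=5, z=-2
Before step 2 (SUB(y, z)): y=3, z=-2
Before step 1 (INC(z)): y=3, z=-3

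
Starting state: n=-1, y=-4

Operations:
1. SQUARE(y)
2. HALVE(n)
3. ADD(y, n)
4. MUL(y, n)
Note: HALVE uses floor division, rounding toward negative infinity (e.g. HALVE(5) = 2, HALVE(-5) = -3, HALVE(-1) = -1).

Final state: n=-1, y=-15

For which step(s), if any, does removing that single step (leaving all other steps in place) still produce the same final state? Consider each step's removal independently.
Step(s) 2

Testing removal of each single step:
Without step 1: final = n=-1, y=5 (different)
Without step 2: final = n=-1, y=-15 (same)
Without step 3: final = n=-1, y=-16 (different)
Without step 4: final = n=-1, y=15 (different)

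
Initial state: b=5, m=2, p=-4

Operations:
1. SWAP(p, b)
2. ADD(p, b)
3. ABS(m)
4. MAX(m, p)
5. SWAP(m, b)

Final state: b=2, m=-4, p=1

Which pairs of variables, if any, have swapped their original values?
None

Comparing initial and final values:
b: 5 → 2
m: 2 → -4
p: -4 → 1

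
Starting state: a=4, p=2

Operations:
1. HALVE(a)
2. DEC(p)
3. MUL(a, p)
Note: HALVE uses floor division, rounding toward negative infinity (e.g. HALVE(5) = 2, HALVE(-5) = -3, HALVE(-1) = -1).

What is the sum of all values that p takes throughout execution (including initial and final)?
6

Values of p at each step:
Initial: p = 2
After step 1: p = 2
After step 2: p = 1
After step 3: p = 1
Sum = 2 + 2 + 1 + 1 = 6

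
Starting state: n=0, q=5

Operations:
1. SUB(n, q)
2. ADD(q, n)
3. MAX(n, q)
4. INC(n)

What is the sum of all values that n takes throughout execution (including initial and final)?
-9

Values of n at each step:
Initial: n = 0
After step 1: n = -5
After step 2: n = -5
After step 3: n = 0
After step 4: n = 1
Sum = 0 + -5 + -5 + 0 + 1 = -9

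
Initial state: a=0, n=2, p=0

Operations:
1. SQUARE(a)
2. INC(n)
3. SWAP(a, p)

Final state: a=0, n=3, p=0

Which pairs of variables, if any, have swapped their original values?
None

Comparing initial and final values:
p: 0 → 0
a: 0 → 0
n: 2 → 3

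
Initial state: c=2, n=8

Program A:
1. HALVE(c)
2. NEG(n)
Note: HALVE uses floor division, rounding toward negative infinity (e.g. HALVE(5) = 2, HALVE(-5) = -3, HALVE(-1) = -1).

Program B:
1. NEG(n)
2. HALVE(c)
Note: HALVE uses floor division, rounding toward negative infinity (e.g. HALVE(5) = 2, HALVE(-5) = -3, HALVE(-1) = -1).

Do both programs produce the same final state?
Yes

Program A final state: c=1, n=-8
Program B final state: c=1, n=-8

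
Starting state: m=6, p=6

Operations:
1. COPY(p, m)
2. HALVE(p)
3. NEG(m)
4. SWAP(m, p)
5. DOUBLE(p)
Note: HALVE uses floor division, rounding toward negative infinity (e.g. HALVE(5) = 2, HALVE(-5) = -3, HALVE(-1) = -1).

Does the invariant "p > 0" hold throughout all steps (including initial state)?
No, violated after step 4

The invariant is violated after step 4.

State at each step:
Initial: m=6, p=6
After step 1: m=6, p=6
After step 2: m=6, p=3
After step 3: m=-6, p=3
After step 4: m=3, p=-6
After step 5: m=3, p=-12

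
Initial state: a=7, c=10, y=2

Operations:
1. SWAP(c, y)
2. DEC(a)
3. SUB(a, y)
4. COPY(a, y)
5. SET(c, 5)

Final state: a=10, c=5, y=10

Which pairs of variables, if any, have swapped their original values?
None

Comparing initial and final values:
a: 7 → 10
c: 10 → 5
y: 2 → 10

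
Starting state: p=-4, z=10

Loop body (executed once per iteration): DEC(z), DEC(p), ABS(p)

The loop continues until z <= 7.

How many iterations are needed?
3

Tracing iterations:
Initial: p=-4, z=10
After iteration 1: p=5, z=9
After iteration 2: p=4, z=8
After iteration 3: p=3, z=7
z <= 7 now holds, so the loop exits after 3 iterations.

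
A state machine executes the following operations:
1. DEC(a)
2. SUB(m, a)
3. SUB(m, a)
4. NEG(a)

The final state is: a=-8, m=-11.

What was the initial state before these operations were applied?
a=9, m=5

Working backwards:
Final state: a=-8, m=-11
Before step 4 (NEG(a)): a=8, m=-11
Before step 3 (SUB(m, a)): a=8, m=-3
Before step 2 (SUB(m, a)): a=8, m=5
Before step 1 (DEC(a)): a=9, m=5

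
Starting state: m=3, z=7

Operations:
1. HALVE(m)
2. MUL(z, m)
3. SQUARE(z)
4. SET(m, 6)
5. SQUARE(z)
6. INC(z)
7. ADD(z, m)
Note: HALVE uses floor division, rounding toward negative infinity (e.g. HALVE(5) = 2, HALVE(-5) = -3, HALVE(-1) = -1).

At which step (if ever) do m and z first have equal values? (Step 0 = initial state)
Never

m and z never become equal during execution.

Comparing values at each step:
Initial: m=3, z=7
After step 1: m=1, z=7
After step 2: m=1, z=7
After step 3: m=1, z=49
After step 4: m=6, z=49
After step 5: m=6, z=2401
After step 6: m=6, z=2402
After step 7: m=6, z=2408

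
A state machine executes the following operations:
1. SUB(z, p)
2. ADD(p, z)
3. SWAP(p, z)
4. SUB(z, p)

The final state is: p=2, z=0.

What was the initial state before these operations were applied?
p=0, z=2

Working backwards:
Final state: p=2, z=0
Before step 4 (SUB(z, p)): p=2, z=2
Before step 3 (SWAP(p, z)): p=2, z=2
Before step 2 (ADD(p, z)): p=0, z=2
Before step 1 (SUB(z, p)): p=0, z=2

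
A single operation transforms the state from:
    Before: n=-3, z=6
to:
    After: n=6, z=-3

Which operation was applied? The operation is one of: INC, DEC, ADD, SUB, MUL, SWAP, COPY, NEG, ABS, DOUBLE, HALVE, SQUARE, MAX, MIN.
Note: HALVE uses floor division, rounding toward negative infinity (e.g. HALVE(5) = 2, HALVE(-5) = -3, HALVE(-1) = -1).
SWAP(n, z)

Analyzing the change:
Before: n=-3, z=6
After: n=6, z=-3
Variable n changed from -3 to 6
Variable z changed from 6 to -3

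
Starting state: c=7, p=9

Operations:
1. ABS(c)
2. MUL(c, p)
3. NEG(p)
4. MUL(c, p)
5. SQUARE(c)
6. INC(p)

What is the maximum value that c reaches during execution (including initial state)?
321489

Values of c at each step:
Initial: c = 7
After step 1: c = 7
After step 2: c = 63
After step 3: c = 63
After step 4: c = -567
After step 5: c = 321489 ← maximum
After step 6: c = 321489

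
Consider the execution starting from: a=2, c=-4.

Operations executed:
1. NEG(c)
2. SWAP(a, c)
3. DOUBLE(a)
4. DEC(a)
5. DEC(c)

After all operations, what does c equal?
c = 1

Tracing execution:
Step 1: NEG(c) → c = 4
Step 2: SWAP(a, c) → c = 2
Step 3: DOUBLE(a) → c = 2
Step 4: DEC(a) → c = 2
Step 5: DEC(c) → c = 1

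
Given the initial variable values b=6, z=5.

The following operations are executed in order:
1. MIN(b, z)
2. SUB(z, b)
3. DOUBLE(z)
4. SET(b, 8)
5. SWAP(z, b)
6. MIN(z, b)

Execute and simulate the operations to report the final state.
{b: 0, z: 0}

Step-by-step execution:
Initial: b=6, z=5
After step 1 (MIN(b, z)): b=5, z=5
After step 2 (SUB(z, b)): b=5, z=0
After step 3 (DOUBLE(z)): b=5, z=0
After step 4 (SET(b, 8)): b=8, z=0
After step 5 (SWAP(z, b)): b=0, z=8
After step 6 (MIN(z, b)): b=0, z=0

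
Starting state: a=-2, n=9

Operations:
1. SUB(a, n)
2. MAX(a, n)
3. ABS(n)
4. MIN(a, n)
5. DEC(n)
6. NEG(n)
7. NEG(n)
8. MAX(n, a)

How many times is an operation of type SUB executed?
1

Counting SUB operations:
Step 1: SUB(a, n) ← SUB
Total: 1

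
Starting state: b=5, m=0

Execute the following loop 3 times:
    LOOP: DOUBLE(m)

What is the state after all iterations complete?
b=5, m=0

Iteration trace:
Start: b=5, m=0
After iteration 1: b=5, m=0
After iteration 2: b=5, m=0
After iteration 3: b=5, m=0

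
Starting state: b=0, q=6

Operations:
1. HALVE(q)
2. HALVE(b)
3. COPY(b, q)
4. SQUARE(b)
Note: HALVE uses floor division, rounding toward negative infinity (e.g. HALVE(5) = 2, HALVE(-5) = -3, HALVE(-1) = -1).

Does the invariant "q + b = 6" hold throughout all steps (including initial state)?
No, violated after step 1

The invariant is violated after step 1.

State at each step:
Initial: b=0, q=6
After step 1: b=0, q=3
After step 2: b=0, q=3
After step 3: b=3, q=3
After step 4: b=9, q=3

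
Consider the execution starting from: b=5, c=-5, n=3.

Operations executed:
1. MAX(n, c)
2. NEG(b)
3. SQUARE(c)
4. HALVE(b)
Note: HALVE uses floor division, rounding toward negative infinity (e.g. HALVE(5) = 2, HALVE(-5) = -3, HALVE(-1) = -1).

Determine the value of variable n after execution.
n = 3

Tracing execution:
Step 1: MAX(n, c) → n = 3
Step 2: NEG(b) → n = 3
Step 3: SQUARE(c) → n = 3
Step 4: HALVE(b) → n = 3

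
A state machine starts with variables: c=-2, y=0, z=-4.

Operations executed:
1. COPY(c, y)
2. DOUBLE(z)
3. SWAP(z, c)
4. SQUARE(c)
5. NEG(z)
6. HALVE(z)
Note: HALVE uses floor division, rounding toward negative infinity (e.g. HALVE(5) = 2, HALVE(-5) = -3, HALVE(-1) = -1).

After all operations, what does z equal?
z = 0

Tracing execution:
Step 1: COPY(c, y) → z = -4
Step 2: DOUBLE(z) → z = -8
Step 3: SWAP(z, c) → z = 0
Step 4: SQUARE(c) → z = 0
Step 5: NEG(z) → z = 0
Step 6: HALVE(z) → z = 0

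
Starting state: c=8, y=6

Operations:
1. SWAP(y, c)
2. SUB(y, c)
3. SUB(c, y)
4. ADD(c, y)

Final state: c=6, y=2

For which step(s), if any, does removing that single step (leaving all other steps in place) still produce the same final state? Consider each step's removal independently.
None - removing any single step changes the final result

Testing removal of each single step:
Without step 1: final = c=8, y=-2 (different)
Without step 2: final = c=6, y=8 (different)
Without step 3: final = c=8, y=2 (different)
Without step 4: final = c=4, y=2 (different)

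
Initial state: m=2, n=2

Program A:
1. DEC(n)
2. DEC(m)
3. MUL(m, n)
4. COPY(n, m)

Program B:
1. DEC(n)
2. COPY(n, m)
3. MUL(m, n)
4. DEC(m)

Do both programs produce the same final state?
No

Program A final state: m=1, n=1
Program B final state: m=3, n=2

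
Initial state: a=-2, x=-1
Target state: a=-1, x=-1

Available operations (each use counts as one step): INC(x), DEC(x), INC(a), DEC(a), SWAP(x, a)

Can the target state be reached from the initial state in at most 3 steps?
Yes

Path (1 step): INC(a)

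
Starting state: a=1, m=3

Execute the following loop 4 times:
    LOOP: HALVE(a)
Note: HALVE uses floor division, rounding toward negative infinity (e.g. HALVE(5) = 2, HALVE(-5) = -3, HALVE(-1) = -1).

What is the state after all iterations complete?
a=0, m=3

Iteration trace:
Start: a=1, m=3
After iteration 1: a=0, m=3
After iteration 2: a=0, m=3
After iteration 3: a=0, m=3
After iteration 4: a=0, m=3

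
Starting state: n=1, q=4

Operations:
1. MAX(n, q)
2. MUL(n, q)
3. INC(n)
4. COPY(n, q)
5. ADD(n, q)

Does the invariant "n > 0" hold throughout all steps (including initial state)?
Yes

The invariant holds at every step.

State at each step:
Initial: n=1, q=4
After step 1: n=4, q=4
After step 2: n=16, q=4
After step 3: n=17, q=4
After step 4: n=4, q=4
After step 5: n=8, q=4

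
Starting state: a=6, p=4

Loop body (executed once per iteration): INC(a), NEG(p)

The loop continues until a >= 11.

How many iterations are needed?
5

Tracing iterations:
Initial: a=6, p=4
After iteration 1: a=7, p=-4
After iteration 2: a=8, p=4
After iteration 3: a=9, p=-4
After iteration 4: a=10, p=4
After iteration 5: a=11, p=-4
a >= 11 now holds, so the loop exits after 5 iterations.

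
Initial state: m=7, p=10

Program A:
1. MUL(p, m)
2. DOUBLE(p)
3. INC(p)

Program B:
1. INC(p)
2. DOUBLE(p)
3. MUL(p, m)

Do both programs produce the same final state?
No

Program A final state: m=7, p=141
Program B final state: m=7, p=154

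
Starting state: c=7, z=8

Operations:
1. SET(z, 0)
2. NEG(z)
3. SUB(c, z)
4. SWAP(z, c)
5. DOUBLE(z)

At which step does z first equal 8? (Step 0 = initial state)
Step 0

Tracing z:
Initial: z = 8 ← first occurrence
After step 1: z = 0
After step 2: z = 0
After step 3: z = 0
After step 4: z = 7
After step 5: z = 14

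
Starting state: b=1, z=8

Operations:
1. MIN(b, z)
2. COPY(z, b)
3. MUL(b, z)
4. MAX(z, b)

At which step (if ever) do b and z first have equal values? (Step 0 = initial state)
Step 2

b and z first become equal after step 2.

Comparing values at each step:
Initial: b=1, z=8
After step 1: b=1, z=8
After step 2: b=1, z=1 ← equal!
After step 3: b=1, z=1 ← equal!
After step 4: b=1, z=1 ← equal!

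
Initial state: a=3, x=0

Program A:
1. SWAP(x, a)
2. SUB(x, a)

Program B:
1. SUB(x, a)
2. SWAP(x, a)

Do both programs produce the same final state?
No

Program A final state: a=0, x=3
Program B final state: a=-3, x=3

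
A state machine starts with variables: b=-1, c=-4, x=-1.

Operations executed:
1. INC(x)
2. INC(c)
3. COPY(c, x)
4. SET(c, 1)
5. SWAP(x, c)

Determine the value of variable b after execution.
b = -1

Tracing execution:
Step 1: INC(x) → b = -1
Step 2: INC(c) → b = -1
Step 3: COPY(c, x) → b = -1
Step 4: SET(c, 1) → b = -1
Step 5: SWAP(x, c) → b = -1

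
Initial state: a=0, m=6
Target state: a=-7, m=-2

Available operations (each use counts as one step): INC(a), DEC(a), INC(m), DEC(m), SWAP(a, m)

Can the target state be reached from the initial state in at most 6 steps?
No

The target state cannot be reached within 6 steps.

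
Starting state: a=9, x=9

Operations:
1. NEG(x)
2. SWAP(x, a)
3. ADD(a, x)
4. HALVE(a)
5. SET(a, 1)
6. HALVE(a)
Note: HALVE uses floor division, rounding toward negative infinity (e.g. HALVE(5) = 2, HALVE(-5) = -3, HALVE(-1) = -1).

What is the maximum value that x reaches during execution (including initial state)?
9

Values of x at each step:
Initial: x = 9 ← maximum
After step 1: x = -9
After step 2: x = 9
After step 3: x = 9
After step 4: x = 9
After step 5: x = 9
After step 6: x = 9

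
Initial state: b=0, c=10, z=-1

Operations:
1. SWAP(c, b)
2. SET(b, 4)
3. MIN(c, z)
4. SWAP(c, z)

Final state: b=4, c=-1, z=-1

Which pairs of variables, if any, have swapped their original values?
None

Comparing initial and final values:
z: -1 → -1
b: 0 → 4
c: 10 → -1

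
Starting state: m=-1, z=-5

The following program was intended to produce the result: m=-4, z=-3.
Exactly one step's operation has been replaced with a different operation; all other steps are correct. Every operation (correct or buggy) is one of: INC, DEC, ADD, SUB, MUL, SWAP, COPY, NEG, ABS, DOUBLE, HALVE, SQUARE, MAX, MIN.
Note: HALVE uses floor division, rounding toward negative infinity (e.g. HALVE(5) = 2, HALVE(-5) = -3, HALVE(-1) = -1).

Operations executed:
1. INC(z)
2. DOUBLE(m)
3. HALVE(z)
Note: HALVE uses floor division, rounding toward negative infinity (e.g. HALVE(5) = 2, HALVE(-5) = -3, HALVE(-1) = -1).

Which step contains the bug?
Step 1

Trace with buggy code:
Initial: m=-1, z=-5
After step 1: m=-1, z=-4
After step 2: m=-2, z=-4
After step 3: m=-2, z=-2
Actual final m=-2, z=-2 ≠ expected m=-4, z=-3.
Step 1 is the only position where a single-operation replacement can produce the expected result.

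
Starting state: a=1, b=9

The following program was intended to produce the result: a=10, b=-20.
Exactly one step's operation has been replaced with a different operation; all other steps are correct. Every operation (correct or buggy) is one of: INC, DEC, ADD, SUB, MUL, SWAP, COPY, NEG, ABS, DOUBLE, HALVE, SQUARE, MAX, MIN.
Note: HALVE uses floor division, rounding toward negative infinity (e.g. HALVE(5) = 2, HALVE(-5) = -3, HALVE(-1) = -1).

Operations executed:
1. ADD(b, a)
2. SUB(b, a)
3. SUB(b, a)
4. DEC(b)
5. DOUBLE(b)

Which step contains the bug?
Step 2

Trace with buggy code:
Initial: a=1, b=9
After step 1: a=1, b=10
After step 2: a=1, b=9
After step 3: a=1, b=8
After step 4: a=1, b=7
After step 5: a=1, b=14
Actual final a=1, b=14 ≠ expected a=10, b=-20.
Step 2 is the only position where a single-operation replacement can produce the expected result.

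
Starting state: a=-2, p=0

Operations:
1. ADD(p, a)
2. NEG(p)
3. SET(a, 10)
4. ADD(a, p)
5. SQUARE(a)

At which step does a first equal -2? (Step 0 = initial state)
Step 0

Tracing a:
Initial: a = -2 ← first occurrence
After step 1: a = -2
After step 2: a = -2
After step 3: a = 10
After step 4: a = 12
After step 5: a = 144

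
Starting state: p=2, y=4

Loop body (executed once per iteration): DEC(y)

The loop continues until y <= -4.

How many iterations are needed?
8

Tracing iterations:
Initial: p=2, y=4
After iteration 1: p=2, y=3
After iteration 2: p=2, y=2
After iteration 3: p=2, y=1
After iteration 4: p=2, y=0
After iteration 5: p=2, y=-1
After iteration 6: p=2, y=-2
After iteration 7: p=2, y=-3
After iteration 8: p=2, y=-4
y <= -4 now holds, so the loop exits after 8 iterations.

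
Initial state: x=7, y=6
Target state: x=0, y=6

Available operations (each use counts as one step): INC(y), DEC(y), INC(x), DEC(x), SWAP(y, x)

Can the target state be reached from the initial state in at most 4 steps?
No

The target state cannot be reached within 4 steps.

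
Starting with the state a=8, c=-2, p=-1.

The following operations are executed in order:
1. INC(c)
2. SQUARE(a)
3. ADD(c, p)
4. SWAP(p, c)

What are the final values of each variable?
{a: 64, c: -1, p: -2}

Step-by-step execution:
Initial: a=8, c=-2, p=-1
After step 1 (INC(c)): a=8, c=-1, p=-1
After step 2 (SQUARE(a)): a=64, c=-1, p=-1
After step 3 (ADD(c, p)): a=64, c=-2, p=-1
After step 4 (SWAP(p, c)): a=64, c=-1, p=-2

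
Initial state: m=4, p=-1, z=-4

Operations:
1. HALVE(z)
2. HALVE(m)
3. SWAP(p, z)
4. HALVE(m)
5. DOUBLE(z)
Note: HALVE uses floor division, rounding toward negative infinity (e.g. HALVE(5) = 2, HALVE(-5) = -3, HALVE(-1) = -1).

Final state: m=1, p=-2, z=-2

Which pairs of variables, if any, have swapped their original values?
None

Comparing initial and final values:
m: 4 → 1
p: -1 → -2
z: -4 → -2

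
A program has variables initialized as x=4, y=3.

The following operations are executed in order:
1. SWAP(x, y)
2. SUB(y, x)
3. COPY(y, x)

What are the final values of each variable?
{x: 3, y: 3}

Step-by-step execution:
Initial: x=4, y=3
After step 1 (SWAP(x, y)): x=3, y=4
After step 2 (SUB(y, x)): x=3, y=1
After step 3 (COPY(y, x)): x=3, y=3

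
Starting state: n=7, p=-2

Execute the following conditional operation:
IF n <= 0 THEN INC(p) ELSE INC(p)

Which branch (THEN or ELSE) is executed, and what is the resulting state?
Branch: ELSE, Final state: n=7, p=-1

Evaluating condition: n <= 0
n = 7
Condition is False, so ELSE branch executes
After INC(p): n=7, p=-1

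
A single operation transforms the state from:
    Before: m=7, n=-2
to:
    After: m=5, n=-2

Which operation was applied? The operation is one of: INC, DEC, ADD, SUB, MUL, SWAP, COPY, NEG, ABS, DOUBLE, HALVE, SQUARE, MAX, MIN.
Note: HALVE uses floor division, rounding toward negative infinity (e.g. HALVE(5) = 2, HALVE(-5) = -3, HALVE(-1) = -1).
ADD(m, n)

Analyzing the change:
Before: m=7, n=-2
After: m=5, n=-2
Variable m changed from 7 to 5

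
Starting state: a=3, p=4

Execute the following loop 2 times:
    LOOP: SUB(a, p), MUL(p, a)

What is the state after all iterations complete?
a=3, p=-12

Iteration trace:
Start: a=3, p=4
After iteration 1: a=-1, p=-4
After iteration 2: a=3, p=-12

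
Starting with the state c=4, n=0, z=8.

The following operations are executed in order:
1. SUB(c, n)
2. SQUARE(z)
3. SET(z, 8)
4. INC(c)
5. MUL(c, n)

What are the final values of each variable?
{c: 0, n: 0, z: 8}

Step-by-step execution:
Initial: c=4, n=0, z=8
After step 1 (SUB(c, n)): c=4, n=0, z=8
After step 2 (SQUARE(z)): c=4, n=0, z=64
After step 3 (SET(z, 8)): c=4, n=0, z=8
After step 4 (INC(c)): c=5, n=0, z=8
After step 5 (MUL(c, n)): c=0, n=0, z=8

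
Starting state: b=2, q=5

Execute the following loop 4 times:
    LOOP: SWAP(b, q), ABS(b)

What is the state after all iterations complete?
b=2, q=5

Iteration trace:
Start: b=2, q=5
After iteration 1: b=5, q=2
After iteration 2: b=2, q=5
After iteration 3: b=5, q=2
After iteration 4: b=2, q=5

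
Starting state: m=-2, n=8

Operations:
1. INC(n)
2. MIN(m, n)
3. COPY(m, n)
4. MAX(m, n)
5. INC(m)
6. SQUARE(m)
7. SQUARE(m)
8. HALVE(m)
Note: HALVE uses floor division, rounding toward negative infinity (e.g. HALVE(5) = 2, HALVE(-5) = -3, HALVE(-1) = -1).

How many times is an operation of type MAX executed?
1

Counting MAX operations:
Step 4: MAX(m, n) ← MAX
Total: 1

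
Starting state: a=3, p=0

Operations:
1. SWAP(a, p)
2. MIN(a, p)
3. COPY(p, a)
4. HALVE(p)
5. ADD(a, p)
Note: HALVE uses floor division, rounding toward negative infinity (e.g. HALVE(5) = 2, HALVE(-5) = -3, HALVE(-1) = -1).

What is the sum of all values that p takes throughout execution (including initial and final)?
6

Values of p at each step:
Initial: p = 0
After step 1: p = 3
After step 2: p = 3
After step 3: p = 0
After step 4: p = 0
After step 5: p = 0
Sum = 0 + 3 + 3 + 0 + 0 + 0 = 6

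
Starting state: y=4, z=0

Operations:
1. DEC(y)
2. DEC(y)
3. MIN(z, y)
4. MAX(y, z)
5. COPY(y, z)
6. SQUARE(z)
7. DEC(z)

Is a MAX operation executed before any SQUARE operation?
Yes

First MAX: step 4
First SQUARE: step 6
Since 4 < 6, MAX comes first.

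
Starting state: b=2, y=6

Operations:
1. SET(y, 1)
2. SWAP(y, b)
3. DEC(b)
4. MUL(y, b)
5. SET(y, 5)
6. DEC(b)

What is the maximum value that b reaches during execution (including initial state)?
2

Values of b at each step:
Initial: b = 2 ← maximum
After step 1: b = 2
After step 2: b = 1
After step 3: b = 0
After step 4: b = 0
After step 5: b = 0
After step 6: b = -1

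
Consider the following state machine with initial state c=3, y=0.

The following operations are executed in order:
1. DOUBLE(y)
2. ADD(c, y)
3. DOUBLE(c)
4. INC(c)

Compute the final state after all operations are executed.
{c: 7, y: 0}

Step-by-step execution:
Initial: c=3, y=0
After step 1 (DOUBLE(y)): c=3, y=0
After step 2 (ADD(c, y)): c=3, y=0
After step 3 (DOUBLE(c)): c=6, y=0
After step 4 (INC(c)): c=7, y=0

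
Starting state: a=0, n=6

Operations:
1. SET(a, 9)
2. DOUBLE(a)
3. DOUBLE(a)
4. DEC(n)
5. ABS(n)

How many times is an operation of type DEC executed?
1

Counting DEC operations:
Step 4: DEC(n) ← DEC
Total: 1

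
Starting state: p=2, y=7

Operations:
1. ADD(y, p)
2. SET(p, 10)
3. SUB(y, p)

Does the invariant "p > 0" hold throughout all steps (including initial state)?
Yes

The invariant holds at every step.

State at each step:
Initial: p=2, y=7
After step 1: p=2, y=9
After step 2: p=10, y=9
After step 3: p=10, y=-1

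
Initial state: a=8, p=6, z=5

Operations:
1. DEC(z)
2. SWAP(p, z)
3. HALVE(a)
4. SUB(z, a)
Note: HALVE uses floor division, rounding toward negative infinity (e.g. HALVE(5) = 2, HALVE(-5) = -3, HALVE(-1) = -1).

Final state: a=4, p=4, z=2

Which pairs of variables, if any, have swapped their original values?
None

Comparing initial and final values:
a: 8 → 4
z: 5 → 2
p: 6 → 4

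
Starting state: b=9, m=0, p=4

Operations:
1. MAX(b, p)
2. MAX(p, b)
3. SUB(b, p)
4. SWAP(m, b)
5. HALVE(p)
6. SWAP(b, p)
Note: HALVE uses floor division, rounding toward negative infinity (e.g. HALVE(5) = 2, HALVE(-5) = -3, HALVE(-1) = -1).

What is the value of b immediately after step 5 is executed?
b = 0

Tracing b through execution:
Initial: b = 9
After step 1 (MAX(b, p)): b = 9
After step 2 (MAX(p, b)): b = 9
After step 3 (SUB(b, p)): b = 0
After step 4 (SWAP(m, b)): b = 0
After step 5 (HALVE(p)): b = 0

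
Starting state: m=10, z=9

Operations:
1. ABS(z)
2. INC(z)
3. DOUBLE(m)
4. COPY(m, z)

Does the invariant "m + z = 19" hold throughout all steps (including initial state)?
No, violated after step 2

The invariant is violated after step 2.

State at each step:
Initial: m=10, z=9
After step 1: m=10, z=9
After step 2: m=10, z=10
After step 3: m=20, z=10
After step 4: m=10, z=10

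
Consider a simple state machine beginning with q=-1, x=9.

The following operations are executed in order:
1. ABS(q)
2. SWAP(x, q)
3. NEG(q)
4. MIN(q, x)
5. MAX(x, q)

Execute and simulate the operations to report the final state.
{q: -9, x: 1}

Step-by-step execution:
Initial: q=-1, x=9
After step 1 (ABS(q)): q=1, x=9
After step 2 (SWAP(x, q)): q=9, x=1
After step 3 (NEG(q)): q=-9, x=1
After step 4 (MIN(q, x)): q=-9, x=1
After step 5 (MAX(x, q)): q=-9, x=1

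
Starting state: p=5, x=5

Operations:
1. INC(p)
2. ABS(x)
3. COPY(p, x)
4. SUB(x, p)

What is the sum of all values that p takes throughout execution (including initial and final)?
27

Values of p at each step:
Initial: p = 5
After step 1: p = 6
After step 2: p = 6
After step 3: p = 5
After step 4: p = 5
Sum = 5 + 6 + 6 + 5 + 5 = 27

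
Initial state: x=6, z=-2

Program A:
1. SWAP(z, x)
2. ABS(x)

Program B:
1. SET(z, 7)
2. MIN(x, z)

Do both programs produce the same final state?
No

Program A final state: x=2, z=6
Program B final state: x=6, z=7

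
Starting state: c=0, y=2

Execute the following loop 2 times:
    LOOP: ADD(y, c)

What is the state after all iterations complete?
c=0, y=2

Iteration trace:
Start: c=0, y=2
After iteration 1: c=0, y=2
After iteration 2: c=0, y=2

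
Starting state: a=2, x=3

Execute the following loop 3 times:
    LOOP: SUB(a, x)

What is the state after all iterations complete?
a=-7, x=3

Iteration trace:
Start: a=2, x=3
After iteration 1: a=-1, x=3
After iteration 2: a=-4, x=3
After iteration 3: a=-7, x=3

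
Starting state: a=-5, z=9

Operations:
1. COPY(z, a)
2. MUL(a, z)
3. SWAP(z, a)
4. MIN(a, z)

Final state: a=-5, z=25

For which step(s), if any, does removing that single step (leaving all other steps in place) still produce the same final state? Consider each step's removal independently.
Step(s) 4

Testing removal of each single step:
Without step 1: final = a=-45, z=-45 (different)
Without step 2: final = a=-5, z=-5 (different)
Without step 3: final = a=-5, z=-5 (different)
Without step 4: final = a=-5, z=25 (same)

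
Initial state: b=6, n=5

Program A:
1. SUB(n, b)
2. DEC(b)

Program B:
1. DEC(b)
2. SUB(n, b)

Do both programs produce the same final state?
No

Program A final state: b=5, n=-1
Program B final state: b=5, n=0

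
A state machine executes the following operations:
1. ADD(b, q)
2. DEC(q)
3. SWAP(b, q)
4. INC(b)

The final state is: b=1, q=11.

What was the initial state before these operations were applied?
b=10, q=1

Working backwards:
Final state: b=1, q=11
Before step 4 (INC(b)): b=0, q=11
Before step 3 (SWAP(b, q)): b=11, q=0
Before step 2 (DEC(q)): b=11, q=1
Before step 1 (ADD(b, q)): b=10, q=1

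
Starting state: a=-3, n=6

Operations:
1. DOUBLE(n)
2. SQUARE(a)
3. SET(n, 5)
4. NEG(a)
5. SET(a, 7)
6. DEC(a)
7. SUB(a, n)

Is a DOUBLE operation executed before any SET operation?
Yes

First DOUBLE: step 1
First SET: step 3
Since 1 < 3, DOUBLE comes first.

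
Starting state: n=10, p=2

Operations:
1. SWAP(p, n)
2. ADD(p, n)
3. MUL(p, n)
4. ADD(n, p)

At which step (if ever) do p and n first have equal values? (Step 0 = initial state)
Never

p and n never become equal during execution.

Comparing values at each step:
Initial: p=2, n=10
After step 1: p=10, n=2
After step 2: p=12, n=2
After step 3: p=24, n=2
After step 4: p=24, n=26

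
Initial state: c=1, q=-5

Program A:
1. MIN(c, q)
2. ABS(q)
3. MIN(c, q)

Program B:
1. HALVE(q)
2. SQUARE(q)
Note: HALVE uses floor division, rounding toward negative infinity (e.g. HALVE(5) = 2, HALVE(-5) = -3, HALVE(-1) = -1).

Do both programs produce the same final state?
No

Program A final state: c=-5, q=5
Program B final state: c=1, q=9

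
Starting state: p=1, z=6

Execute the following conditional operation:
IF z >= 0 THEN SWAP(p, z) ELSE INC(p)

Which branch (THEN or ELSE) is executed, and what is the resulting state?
Branch: THEN, Final state: p=6, z=1

Evaluating condition: z >= 0
z = 6
Condition is True, so THEN branch executes
After SWAP(p, z): p=6, z=1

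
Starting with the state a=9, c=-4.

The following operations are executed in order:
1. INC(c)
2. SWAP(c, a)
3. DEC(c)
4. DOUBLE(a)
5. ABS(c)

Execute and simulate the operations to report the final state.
{a: -6, c: 8}

Step-by-step execution:
Initial: a=9, c=-4
After step 1 (INC(c)): a=9, c=-3
After step 2 (SWAP(c, a)): a=-3, c=9
After step 3 (DEC(c)): a=-3, c=8
After step 4 (DOUBLE(a)): a=-6, c=8
After step 5 (ABS(c)): a=-6, c=8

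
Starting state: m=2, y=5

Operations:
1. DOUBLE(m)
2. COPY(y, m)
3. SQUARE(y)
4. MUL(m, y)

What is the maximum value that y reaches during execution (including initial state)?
16

Values of y at each step:
Initial: y = 5
After step 1: y = 5
After step 2: y = 4
After step 3: y = 16 ← maximum
After step 4: y = 16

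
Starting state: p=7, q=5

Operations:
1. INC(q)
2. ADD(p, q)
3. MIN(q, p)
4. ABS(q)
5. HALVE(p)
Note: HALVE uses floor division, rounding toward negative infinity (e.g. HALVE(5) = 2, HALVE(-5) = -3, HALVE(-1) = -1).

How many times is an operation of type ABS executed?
1

Counting ABS operations:
Step 4: ABS(q) ← ABS
Total: 1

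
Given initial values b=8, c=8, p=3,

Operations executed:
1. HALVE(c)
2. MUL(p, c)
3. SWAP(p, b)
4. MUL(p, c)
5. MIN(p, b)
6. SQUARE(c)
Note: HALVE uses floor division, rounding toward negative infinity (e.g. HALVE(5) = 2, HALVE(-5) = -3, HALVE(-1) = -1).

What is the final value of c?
c = 16

Tracing execution:
Step 1: HALVE(c) → c = 4
Step 2: MUL(p, c) → c = 4
Step 3: SWAP(p, b) → c = 4
Step 4: MUL(p, c) → c = 4
Step 5: MIN(p, b) → c = 4
Step 6: SQUARE(c) → c = 16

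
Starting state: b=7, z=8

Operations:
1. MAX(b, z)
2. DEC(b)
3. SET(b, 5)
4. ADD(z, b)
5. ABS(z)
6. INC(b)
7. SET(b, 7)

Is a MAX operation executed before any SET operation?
Yes

First MAX: step 1
First SET: step 3
Since 1 < 3, MAX comes first.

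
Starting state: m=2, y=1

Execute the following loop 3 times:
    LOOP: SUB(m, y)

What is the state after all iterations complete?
m=-1, y=1

Iteration trace:
Start: m=2, y=1
After iteration 1: m=1, y=1
After iteration 2: m=0, y=1
After iteration 3: m=-1, y=1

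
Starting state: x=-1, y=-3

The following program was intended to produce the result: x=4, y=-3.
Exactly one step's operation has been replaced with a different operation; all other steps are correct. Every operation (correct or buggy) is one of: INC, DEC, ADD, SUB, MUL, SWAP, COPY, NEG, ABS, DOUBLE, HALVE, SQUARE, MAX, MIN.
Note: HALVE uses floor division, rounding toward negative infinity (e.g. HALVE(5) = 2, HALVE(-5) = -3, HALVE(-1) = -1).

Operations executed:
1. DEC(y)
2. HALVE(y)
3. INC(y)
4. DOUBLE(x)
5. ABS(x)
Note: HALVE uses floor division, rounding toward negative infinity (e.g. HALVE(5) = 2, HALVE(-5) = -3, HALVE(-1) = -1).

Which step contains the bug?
Step 2

Trace with buggy code:
Initial: x=-1, y=-3
After step 1: x=-1, y=-4
After step 2: x=-1, y=-2
After step 3: x=-1, y=-1
After step 4: x=-2, y=-1
After step 5: x=2, y=-1
Actual final x=2, y=-1 ≠ expected x=4, y=-3.
Step 2 is the only position where a single-operation replacement can produce the expected result.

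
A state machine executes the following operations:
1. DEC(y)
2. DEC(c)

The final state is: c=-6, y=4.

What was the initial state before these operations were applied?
c=-5, y=5

Working backwards:
Final state: c=-6, y=4
Before step 2 (DEC(c)): c=-5, y=4
Before step 1 (DEC(y)): c=-5, y=5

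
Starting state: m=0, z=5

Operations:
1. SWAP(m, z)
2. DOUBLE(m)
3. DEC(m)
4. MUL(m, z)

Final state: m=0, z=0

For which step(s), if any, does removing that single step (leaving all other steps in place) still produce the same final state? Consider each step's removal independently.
Step(s) 2, 3

Testing removal of each single step:
Without step 1: final = m=-5, z=5 (different)
Without step 2: final = m=0, z=0 (same)
Without step 3: final = m=0, z=0 (same)
Without step 4: final = m=9, z=0 (different)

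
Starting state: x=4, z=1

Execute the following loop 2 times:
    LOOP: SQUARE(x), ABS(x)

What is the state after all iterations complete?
x=256, z=1

Iteration trace:
Start: x=4, z=1
After iteration 1: x=16, z=1
After iteration 2: x=256, z=1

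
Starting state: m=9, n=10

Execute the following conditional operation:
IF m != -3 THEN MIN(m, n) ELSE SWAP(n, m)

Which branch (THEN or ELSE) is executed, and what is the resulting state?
Branch: THEN, Final state: m=9, n=10

Evaluating condition: m != -3
m = 9
Condition is True, so THEN branch executes
After MIN(m, n): m=9, n=10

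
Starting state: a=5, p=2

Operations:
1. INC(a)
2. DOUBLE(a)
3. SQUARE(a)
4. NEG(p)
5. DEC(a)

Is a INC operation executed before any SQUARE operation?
Yes

First INC: step 1
First SQUARE: step 3
Since 1 < 3, INC comes first.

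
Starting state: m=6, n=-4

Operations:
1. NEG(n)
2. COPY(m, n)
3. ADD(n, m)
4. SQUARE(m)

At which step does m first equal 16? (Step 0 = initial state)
Step 4

Tracing m:
Initial: m = 6
After step 1: m = 6
After step 2: m = 4
After step 3: m = 4
After step 4: m = 16 ← first occurrence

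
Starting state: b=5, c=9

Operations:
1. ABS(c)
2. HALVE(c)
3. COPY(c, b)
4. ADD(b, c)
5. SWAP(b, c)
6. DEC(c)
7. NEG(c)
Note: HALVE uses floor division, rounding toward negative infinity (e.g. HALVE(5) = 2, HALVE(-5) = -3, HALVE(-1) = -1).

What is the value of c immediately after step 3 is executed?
c = 5

Tracing c through execution:
Initial: c = 9
After step 1 (ABS(c)): c = 9
After step 2 (HALVE(c)): c = 4
After step 3 (COPY(c, b)): c = 5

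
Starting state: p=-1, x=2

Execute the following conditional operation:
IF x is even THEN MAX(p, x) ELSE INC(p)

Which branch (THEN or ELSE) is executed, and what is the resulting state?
Branch: THEN, Final state: p=2, x=2

Evaluating condition: x is even
Condition is True, so THEN branch executes
After MAX(p, x): p=2, x=2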